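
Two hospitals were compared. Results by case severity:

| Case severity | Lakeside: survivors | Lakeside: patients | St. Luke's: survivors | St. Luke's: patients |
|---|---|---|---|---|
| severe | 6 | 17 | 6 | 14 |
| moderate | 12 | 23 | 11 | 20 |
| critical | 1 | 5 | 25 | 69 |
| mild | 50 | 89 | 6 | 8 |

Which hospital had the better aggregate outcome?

Lakeside

Severe: Lakeside 6/17 = 35.3%, St. Luke's 6/14 = 42.9% → St. Luke's
Moderate: Lakeside 12/23 = 52.2%, St. Luke's 11/20 = 55.0% → St. Luke's
Critical: Lakeside 1/5 = 20.0%, St. Luke's 25/69 = 36.2% → St. Luke's
Mild: Lakeside 50/89 = 56.2%, St. Luke's 6/8 = 75.0% → St. Luke's
Overall: Lakeside 69/134 = 51.5%, St. Luke's 48/111 = 43.2% → Lakeside
(St. Luke's wins every case group but Lakeside wins overall — St. Luke's's patients skew toward the low-rate critical group.)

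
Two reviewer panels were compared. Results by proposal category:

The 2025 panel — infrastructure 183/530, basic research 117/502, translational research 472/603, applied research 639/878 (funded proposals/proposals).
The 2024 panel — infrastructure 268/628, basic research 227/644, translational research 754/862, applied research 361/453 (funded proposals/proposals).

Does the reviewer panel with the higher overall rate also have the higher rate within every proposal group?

Yes

Infrastructure: the 2025 panel 183/530 = 34.5%, the 2024 panel 268/628 = 42.7% → the 2024 panel
Basic research: the 2025 panel 117/502 = 23.3%, the 2024 panel 227/644 = 35.2% → the 2024 panel
Translational research: the 2025 panel 472/603 = 78.3%, the 2024 panel 754/862 = 87.5% → the 2024 panel
Applied research: the 2025 panel 639/878 = 72.8%, the 2024 panel 361/453 = 79.7% → the 2024 panel
Overall: the 2025 panel 1411/2513 = 56.1%, the 2024 panel 1610/2587 = 62.2% → the 2024 panel
The 2024 panel wins overall and in every proposal group — no reversal.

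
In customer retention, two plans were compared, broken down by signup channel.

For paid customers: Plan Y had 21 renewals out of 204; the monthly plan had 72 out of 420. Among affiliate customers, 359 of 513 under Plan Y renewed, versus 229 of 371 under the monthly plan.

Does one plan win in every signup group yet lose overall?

Paid: Plan Y 21/204 = 10.3%, the monthly plan 72/420 = 17.1% → the monthly plan
Affiliate: Plan Y 359/513 = 70.0%, the monthly plan 229/371 = 61.7% → Plan Y
Overall: Plan Y 380/717 = 53.0%, the monthly plan 301/791 = 38.1% → Plan Y
Neither sweeps: Plan Y wins 1 of 2 groups, the monthly plan wins 1. Plan Y wins overall but not every group — no Simpson reversal.

No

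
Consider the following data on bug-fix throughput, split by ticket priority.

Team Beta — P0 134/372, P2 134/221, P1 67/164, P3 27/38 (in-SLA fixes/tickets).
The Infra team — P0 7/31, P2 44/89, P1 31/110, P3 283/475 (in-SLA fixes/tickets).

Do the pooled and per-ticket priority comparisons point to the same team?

P0: Team Beta 134/372 = 36.0%, the Infra team 7/31 = 22.6% → Team Beta
P2: Team Beta 134/221 = 60.6%, the Infra team 44/89 = 49.4% → Team Beta
P1: Team Beta 67/164 = 40.9%, the Infra team 31/110 = 28.2% → Team Beta
P3: Team Beta 27/38 = 71.1%, the Infra team 283/475 = 59.6% → Team Beta
Overall: Team Beta 362/795 = 45.5%, the Infra team 365/705 = 51.8% → the Infra team
Team Beta wins each ticket group but the Infra team wins overall — the comparison reverses. Team Beta's tickets skew toward P0, which has a lower base rate.

No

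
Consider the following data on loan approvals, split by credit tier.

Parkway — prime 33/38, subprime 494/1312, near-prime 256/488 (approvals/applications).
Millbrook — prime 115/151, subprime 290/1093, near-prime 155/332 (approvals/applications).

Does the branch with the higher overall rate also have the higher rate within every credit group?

Yes

Prime: Parkway 33/38 = 86.8%, Millbrook 115/151 = 76.2% → Parkway
Subprime: Parkway 494/1312 = 37.7%, Millbrook 290/1093 = 26.5% → Parkway
Near-prime: Parkway 256/488 = 52.5%, Millbrook 155/332 = 46.7% → Parkway
Overall: Parkway 783/1838 = 42.6%, Millbrook 560/1576 = 35.5% → Parkway
Parkway wins overall and in every credit group — no reversal.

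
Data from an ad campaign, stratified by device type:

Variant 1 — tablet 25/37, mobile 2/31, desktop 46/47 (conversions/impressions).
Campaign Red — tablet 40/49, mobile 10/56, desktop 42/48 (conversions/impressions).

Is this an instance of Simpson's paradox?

Tablet: Variant 1 25/37 = 67.6%, Campaign Red 40/49 = 81.6% → Campaign Red
Mobile: Variant 1 2/31 = 6.5%, Campaign Red 10/56 = 17.9% → Campaign Red
Desktop: Variant 1 46/47 = 97.9%, Campaign Red 42/48 = 87.5% → Variant 1
Overall: Variant 1 73/115 = 63.5%, Campaign Red 92/153 = 60.1% → Variant 1
Neither sweeps: Variant 1 wins 1 of 3 groups, Campaign Red wins 2. Variant 1 wins overall but not every group — no Simpson reversal.

No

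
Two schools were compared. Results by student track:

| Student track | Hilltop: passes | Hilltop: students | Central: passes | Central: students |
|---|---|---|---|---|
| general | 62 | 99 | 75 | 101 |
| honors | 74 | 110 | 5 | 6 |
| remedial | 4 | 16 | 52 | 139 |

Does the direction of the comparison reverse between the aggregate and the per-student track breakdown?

Yes

General: Hilltop 62/99 = 62.6%, Central 75/101 = 74.3% → Central
Honors: Hilltop 74/110 = 67.3%, Central 5/6 = 83.3% → Central
Remedial: Hilltop 4/16 = 25.0%, Central 52/139 = 37.4% → Central
Overall: Hilltop 140/225 = 62.2%, Central 132/246 = 53.7% → Hilltop
Central wins each student group but Hilltop wins overall — the comparison reverses. Central's students skew toward remedial, which has a lower base rate.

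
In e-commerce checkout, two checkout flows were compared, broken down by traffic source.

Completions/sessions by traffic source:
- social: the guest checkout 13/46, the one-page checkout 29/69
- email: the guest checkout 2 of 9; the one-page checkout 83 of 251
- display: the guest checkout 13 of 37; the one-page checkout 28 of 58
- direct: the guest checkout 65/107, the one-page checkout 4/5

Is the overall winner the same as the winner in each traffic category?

Social: the guest checkout 13/46 = 28.3%, the one-page checkout 29/69 = 42.0% → the one-page checkout
Email: the guest checkout 2/9 = 22.2%, the one-page checkout 83/251 = 33.1% → the one-page checkout
Display: the guest checkout 13/37 = 35.1%, the one-page checkout 28/58 = 48.3% → the one-page checkout
Direct: the guest checkout 65/107 = 60.7%, the one-page checkout 4/5 = 80.0% → the one-page checkout
Overall: the guest checkout 93/199 = 46.7%, the one-page checkout 144/383 = 37.6% → the guest checkout
The one-page checkout wins each traffic group but the guest checkout wins overall — the comparison reverses. The one-page checkout's sessions skew toward email, which has a lower base rate.

No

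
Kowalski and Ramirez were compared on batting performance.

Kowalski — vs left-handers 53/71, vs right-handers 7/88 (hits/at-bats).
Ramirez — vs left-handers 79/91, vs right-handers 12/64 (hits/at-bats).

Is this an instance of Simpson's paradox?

Vs left-handers: Kowalski 53/71 = 74.6%, Ramirez 79/91 = 86.8% → Ramirez
Vs right-handers: Kowalski 7/88 = 8.0%, Ramirez 12/64 = 18.8% → Ramirez
Overall: Kowalski 60/159 = 37.7%, Ramirez 91/155 = 58.7% → Ramirez
Ramirez wins overall and in every pitcher group — no reversal.

No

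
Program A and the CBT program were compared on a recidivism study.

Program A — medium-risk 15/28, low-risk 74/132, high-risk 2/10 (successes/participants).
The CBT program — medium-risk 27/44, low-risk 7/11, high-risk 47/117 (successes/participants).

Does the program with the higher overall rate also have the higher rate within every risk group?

Medium-risk: Program A 15/28 = 53.6%, the CBT program 27/44 = 61.4% → the CBT program
Low-risk: Program A 74/132 = 56.1%, the CBT program 7/11 = 63.6% → the CBT program
High-risk: Program A 2/10 = 20.0%, the CBT program 47/117 = 40.2% → the CBT program
Overall: Program A 91/170 = 53.5%, the CBT program 81/172 = 47.1% → Program A
The CBT program wins each risk group but Program A wins overall — the comparison reverses. The CBT program's participants skew toward high-risk, which has a lower base rate.

No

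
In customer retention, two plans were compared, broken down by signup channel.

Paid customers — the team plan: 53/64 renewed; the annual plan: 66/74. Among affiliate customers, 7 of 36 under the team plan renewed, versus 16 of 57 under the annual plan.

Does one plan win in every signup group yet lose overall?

No

Paid: the team plan 53/64 = 82.8%, the annual plan 66/74 = 89.2% → the annual plan
Affiliate: the team plan 7/36 = 19.4%, the annual plan 16/57 = 28.1% → the annual plan
Overall: the team plan 60/100 = 60.0%, the annual plan 82/131 = 62.6% → the annual plan
The annual plan wins overall and in every signup group — no reversal.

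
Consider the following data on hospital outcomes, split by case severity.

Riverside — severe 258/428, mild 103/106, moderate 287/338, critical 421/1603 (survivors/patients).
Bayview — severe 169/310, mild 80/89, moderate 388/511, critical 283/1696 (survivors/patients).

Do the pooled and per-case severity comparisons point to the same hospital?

Yes

Severe: Riverside 258/428 = 60.3%, Bayview 169/310 = 54.5% → Riverside
Mild: Riverside 103/106 = 97.2%, Bayview 80/89 = 89.9% → Riverside
Moderate: Riverside 287/338 = 84.9%, Bayview 388/511 = 75.9% → Riverside
Critical: Riverside 421/1603 = 26.3%, Bayview 283/1696 = 16.7% → Riverside
Overall: Riverside 1069/2475 = 43.2%, Bayview 920/2606 = 35.3% → Riverside
Riverside wins overall and in every case group — no reversal.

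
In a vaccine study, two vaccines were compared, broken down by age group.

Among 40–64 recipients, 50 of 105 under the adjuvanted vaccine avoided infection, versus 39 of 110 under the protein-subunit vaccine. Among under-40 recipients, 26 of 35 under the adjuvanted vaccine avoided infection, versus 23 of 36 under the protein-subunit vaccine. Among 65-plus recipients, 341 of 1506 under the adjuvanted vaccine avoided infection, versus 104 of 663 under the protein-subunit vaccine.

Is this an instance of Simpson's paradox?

No

40–64: the adjuvanted vaccine 50/105 = 47.6%, the protein-subunit vaccine 39/110 = 35.5% → the adjuvanted vaccine
Under-40: the adjuvanted vaccine 26/35 = 74.3%, the protein-subunit vaccine 23/36 = 63.9% → the adjuvanted vaccine
65-plus: the adjuvanted vaccine 341/1506 = 22.6%, the protein-subunit vaccine 104/663 = 15.7% → the adjuvanted vaccine
Overall: the adjuvanted vaccine 417/1646 = 25.3%, the protein-subunit vaccine 166/809 = 20.5% → the adjuvanted vaccine
The adjuvanted vaccine wins overall and in every age group — no reversal.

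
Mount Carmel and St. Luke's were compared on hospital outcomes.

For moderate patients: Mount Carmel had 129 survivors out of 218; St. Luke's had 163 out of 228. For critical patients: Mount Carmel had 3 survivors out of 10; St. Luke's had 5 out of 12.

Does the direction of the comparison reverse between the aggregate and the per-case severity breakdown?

No

Moderate: Mount Carmel 129/218 = 59.2%, St. Luke's 163/228 = 71.5% → St. Luke's
Critical: Mount Carmel 3/10 = 30.0%, St. Luke's 5/12 = 41.7% → St. Luke's
Overall: Mount Carmel 132/228 = 57.9%, St. Luke's 168/240 = 70.0% → St. Luke's
St. Luke's wins overall and in every case group — no reversal.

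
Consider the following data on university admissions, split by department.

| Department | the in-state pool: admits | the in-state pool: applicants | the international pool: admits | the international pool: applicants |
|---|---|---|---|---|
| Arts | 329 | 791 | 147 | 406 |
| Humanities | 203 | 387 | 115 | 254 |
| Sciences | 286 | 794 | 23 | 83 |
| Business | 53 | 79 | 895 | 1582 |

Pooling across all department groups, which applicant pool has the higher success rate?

Arts: the in-state pool 329/791 = 41.6%, the international pool 147/406 = 36.2% → the in-state pool
Humanities: the in-state pool 203/387 = 52.5%, the international pool 115/254 = 45.3% → the in-state pool
Sciences: the in-state pool 286/794 = 36.0%, the international pool 23/83 = 27.7% → the in-state pool
Business: the in-state pool 53/79 = 67.1%, the international pool 895/1582 = 56.6% → the in-state pool
Overall: the in-state pool 871/2051 = 42.5%, the international pool 1180/2325 = 50.8% → the international pool
(The in-state pool wins every department group but the international pool wins overall — the in-state pool's applicants skew toward the low-rate Sciences group.)

the international pool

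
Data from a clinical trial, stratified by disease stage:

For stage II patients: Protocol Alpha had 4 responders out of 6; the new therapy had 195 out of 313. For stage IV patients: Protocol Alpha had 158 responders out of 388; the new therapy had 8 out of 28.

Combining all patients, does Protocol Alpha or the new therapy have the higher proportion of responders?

the new therapy

Stage II: Protocol Alpha 4/6 = 66.7%, the new therapy 195/313 = 62.3% → Protocol Alpha
Stage IV: Protocol Alpha 158/388 = 40.7%, the new therapy 8/28 = 28.6% → Protocol Alpha
Overall: Protocol Alpha 162/394 = 41.1%, the new therapy 203/341 = 59.5% → the new therapy
(Protocol Alpha wins every disease group but the new therapy wins overall — Protocol Alpha's patients skew toward the low-rate stage IV group.)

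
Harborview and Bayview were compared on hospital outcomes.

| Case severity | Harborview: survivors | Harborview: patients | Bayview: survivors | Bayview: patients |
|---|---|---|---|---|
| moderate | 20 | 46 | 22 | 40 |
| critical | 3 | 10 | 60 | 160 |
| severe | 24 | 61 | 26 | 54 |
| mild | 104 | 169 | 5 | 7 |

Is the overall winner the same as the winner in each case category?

No

Moderate: Harborview 20/46 = 43.5%, Bayview 22/40 = 55.0% → Bayview
Critical: Harborview 3/10 = 30.0%, Bayview 60/160 = 37.5% → Bayview
Severe: Harborview 24/61 = 39.3%, Bayview 26/54 = 48.1% → Bayview
Mild: Harborview 104/169 = 61.5%, Bayview 5/7 = 71.4% → Bayview
Overall: Harborview 151/286 = 52.8%, Bayview 113/261 = 43.3% → Harborview
Bayview wins each case group but Harborview wins overall — the comparison reverses. Bayview's patients skew toward critical, which has a lower base rate.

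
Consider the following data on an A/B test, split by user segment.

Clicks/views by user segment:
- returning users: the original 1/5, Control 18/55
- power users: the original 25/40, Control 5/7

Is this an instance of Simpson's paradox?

Returning users: the original 1/5 = 20.0%, Control 18/55 = 32.7% → Control
Power users: the original 25/40 = 62.5%, Control 5/7 = 71.4% → Control
Overall: the original 26/45 = 57.8%, Control 23/62 = 37.1% → the original
Control wins each user group but the original wins overall — the comparison reverses. Control's views skew toward returning users, which has a lower base rate.

Yes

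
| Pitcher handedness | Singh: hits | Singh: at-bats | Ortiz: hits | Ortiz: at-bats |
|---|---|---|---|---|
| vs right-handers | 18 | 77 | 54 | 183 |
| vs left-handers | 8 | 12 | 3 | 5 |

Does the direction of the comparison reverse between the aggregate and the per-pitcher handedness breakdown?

No

Vs right-handers: Singh 18/77 = 23.4%, Ortiz 54/183 = 29.5% → Ortiz
Vs left-handers: Singh 8/12 = 66.7%, Ortiz 3/5 = 60.0% → Singh
Overall: Singh 26/89 = 29.2%, Ortiz 57/188 = 30.3% → Ortiz
Neither sweeps: Singh wins 1 of 2 groups, Ortiz wins 1. Ortiz wins overall but not every group — no Simpson reversal.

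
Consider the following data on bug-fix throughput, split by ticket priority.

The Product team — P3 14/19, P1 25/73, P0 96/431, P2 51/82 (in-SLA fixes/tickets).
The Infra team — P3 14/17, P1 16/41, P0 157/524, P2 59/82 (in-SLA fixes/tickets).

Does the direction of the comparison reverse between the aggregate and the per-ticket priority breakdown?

P3: the Product team 14/19 = 73.7%, the Infra team 14/17 = 82.4% → the Infra team
P1: the Product team 25/73 = 34.2%, the Infra team 16/41 = 39.0% → the Infra team
P0: the Product team 96/431 = 22.3%, the Infra team 157/524 = 30.0% → the Infra team
P2: the Product team 51/82 = 62.2%, the Infra team 59/82 = 72.0% → the Infra team
Overall: the Product team 186/605 = 30.7%, the Infra team 246/664 = 37.0% → the Infra team
The Infra team wins overall and in every ticket group — no reversal.

No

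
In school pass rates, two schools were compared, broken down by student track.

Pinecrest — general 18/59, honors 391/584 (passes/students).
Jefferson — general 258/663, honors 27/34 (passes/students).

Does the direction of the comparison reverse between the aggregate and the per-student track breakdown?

General: Pinecrest 18/59 = 30.5%, Jefferson 258/663 = 38.9% → Jefferson
Honors: Pinecrest 391/584 = 67.0%, Jefferson 27/34 = 79.4% → Jefferson
Overall: Pinecrest 409/643 = 63.6%, Jefferson 285/697 = 40.9% → Pinecrest
Jefferson wins each student group but Pinecrest wins overall — the comparison reverses. Jefferson's students skew toward general, which has a lower base rate.

Yes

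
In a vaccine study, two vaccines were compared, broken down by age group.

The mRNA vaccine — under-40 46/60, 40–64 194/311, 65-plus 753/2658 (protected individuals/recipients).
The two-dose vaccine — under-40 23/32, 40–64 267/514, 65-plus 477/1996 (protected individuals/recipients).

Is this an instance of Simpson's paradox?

Under-40: the mRNA vaccine 46/60 = 76.7%, the two-dose vaccine 23/32 = 71.9% → the mRNA vaccine
40–64: the mRNA vaccine 194/311 = 62.4%, the two-dose vaccine 267/514 = 51.9% → the mRNA vaccine
65-plus: the mRNA vaccine 753/2658 = 28.3%, the two-dose vaccine 477/1996 = 23.9% → the mRNA vaccine
Overall: the mRNA vaccine 993/3029 = 32.8%, the two-dose vaccine 767/2542 = 30.2% → the mRNA vaccine
The mRNA vaccine wins overall and in every age group — no reversal.

No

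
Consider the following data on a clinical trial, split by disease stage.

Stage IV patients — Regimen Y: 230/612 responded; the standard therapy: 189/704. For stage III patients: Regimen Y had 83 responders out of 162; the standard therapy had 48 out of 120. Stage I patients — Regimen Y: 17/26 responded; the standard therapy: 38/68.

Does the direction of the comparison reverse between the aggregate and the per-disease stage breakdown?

No

Stage IV: Regimen Y 230/612 = 37.6%, the standard therapy 189/704 = 26.8% → Regimen Y
Stage III: Regimen Y 83/162 = 51.2%, the standard therapy 48/120 = 40.0% → Regimen Y
Stage I: Regimen Y 17/26 = 65.4%, the standard therapy 38/68 = 55.9% → Regimen Y
Overall: Regimen Y 330/800 = 41.2%, the standard therapy 275/892 = 30.8% → Regimen Y
Regimen Y wins overall and in every disease group — no reversal.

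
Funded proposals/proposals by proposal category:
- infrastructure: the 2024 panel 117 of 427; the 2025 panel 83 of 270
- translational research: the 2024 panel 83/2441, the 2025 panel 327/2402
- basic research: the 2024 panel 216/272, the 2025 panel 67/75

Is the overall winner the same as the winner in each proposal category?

Infrastructure: the 2024 panel 117/427 = 27.4%, the 2025 panel 83/270 = 30.7% → the 2025 panel
Translational research: the 2024 panel 83/2441 = 3.4%, the 2025 panel 327/2402 = 13.6% → the 2025 panel
Basic research: the 2024 panel 216/272 = 79.4%, the 2025 panel 67/75 = 89.3% → the 2025 panel
Overall: the 2024 panel 416/3140 = 13.2%, the 2025 panel 477/2747 = 17.4% → the 2025 panel
The 2025 panel wins overall and in every proposal group — no reversal.

Yes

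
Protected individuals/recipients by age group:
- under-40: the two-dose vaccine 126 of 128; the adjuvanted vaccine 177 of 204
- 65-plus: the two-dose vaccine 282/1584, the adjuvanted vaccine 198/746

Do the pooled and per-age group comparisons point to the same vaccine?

No

Under-40: the two-dose vaccine 126/128 = 98.4%, the adjuvanted vaccine 177/204 = 86.8% → the two-dose vaccine
65-plus: the two-dose vaccine 282/1584 = 17.8%, the adjuvanted vaccine 198/746 = 26.5% → the adjuvanted vaccine
Overall: the two-dose vaccine 408/1712 = 23.8%, the adjuvanted vaccine 375/950 = 39.5% → the adjuvanted vaccine
Neither sweeps: the two-dose vaccine wins 1 of 2 groups, the adjuvanted vaccine wins 1. The adjuvanted vaccine wins overall but not every group — no Simpson reversal.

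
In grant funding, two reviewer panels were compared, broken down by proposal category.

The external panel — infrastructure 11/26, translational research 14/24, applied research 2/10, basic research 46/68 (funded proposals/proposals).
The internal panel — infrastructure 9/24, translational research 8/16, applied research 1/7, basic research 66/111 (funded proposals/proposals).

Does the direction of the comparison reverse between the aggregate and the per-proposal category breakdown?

No

Infrastructure: the external panel 11/26 = 42.3%, the internal panel 9/24 = 37.5% → the external panel
Translational research: the external panel 14/24 = 58.3%, the internal panel 8/16 = 50.0% → the external panel
Applied research: the external panel 2/10 = 20.0%, the internal panel 1/7 = 14.3% → the external panel
Basic research: the external panel 46/68 = 67.6%, the internal panel 66/111 = 59.5% → the external panel
Overall: the external panel 73/128 = 57.0%, the internal panel 84/158 = 53.2% → the external panel
The external panel wins overall and in every proposal group — no reversal.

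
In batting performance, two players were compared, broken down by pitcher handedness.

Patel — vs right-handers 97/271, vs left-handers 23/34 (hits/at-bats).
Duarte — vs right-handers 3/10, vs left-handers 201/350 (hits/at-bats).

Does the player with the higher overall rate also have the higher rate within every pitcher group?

Vs right-handers: Patel 97/271 = 35.8%, Duarte 3/10 = 30.0% → Patel
Vs left-handers: Patel 23/34 = 67.6%, Duarte 201/350 = 57.4% → Patel
Overall: Patel 120/305 = 39.3%, Duarte 204/360 = 56.7% → Duarte
Patel wins each pitcher group but Duarte wins overall — the comparison reverses. Patel's at-bats skew toward vs right-handers, which has a lower base rate.

No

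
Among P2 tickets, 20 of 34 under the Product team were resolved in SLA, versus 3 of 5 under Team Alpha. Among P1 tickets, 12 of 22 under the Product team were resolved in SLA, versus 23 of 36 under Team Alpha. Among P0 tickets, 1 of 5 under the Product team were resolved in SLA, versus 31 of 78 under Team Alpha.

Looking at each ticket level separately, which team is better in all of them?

Team Alpha

P2: the Product team 20/34 = 58.8%, Team Alpha 3/5 = 60.0% → Team Alpha
P1: the Product team 12/22 = 54.5%, Team Alpha 23/36 = 63.9% → Team Alpha
P0: the Product team 1/5 = 20.0%, Team Alpha 31/78 = 39.7% → Team Alpha
Team Alpha has the higher rate in all 3 groups.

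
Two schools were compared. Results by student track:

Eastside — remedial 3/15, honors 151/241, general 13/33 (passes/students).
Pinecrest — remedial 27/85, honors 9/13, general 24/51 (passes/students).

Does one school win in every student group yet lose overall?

Yes

Remedial: Eastside 3/15 = 20.0%, Pinecrest 27/85 = 31.8% → Pinecrest
Honors: Eastside 151/241 = 62.7%, Pinecrest 9/13 = 69.2% → Pinecrest
General: Eastside 13/33 = 39.4%, Pinecrest 24/51 = 47.1% → Pinecrest
Overall: Eastside 167/289 = 57.8%, Pinecrest 60/149 = 40.3% → Eastside
Pinecrest wins each student group but Eastside wins overall — the comparison reverses. Pinecrest's students skew toward remedial, which has a lower base rate.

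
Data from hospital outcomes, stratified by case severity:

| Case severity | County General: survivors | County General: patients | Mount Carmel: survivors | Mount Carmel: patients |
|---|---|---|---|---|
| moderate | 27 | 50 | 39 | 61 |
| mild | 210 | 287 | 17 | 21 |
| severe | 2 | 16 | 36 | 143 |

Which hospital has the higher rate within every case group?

Moderate: County General 27/50 = 54.0%, Mount Carmel 39/61 = 63.9% → Mount Carmel
Mild: County General 210/287 = 73.2%, Mount Carmel 17/21 = 81.0% → Mount Carmel
Severe: County General 2/16 = 12.5%, Mount Carmel 36/143 = 25.2% → Mount Carmel
Mount Carmel has the higher rate in all 3 groups.

Mount Carmel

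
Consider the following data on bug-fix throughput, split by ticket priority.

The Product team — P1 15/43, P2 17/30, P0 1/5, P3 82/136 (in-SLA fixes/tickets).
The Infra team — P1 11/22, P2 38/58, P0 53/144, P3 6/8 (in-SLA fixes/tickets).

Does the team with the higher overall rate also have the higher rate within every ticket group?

No

P1: the Product team 15/43 = 34.9%, the Infra team 11/22 = 50.0% → the Infra team
P2: the Product team 17/30 = 56.7%, the Infra team 38/58 = 65.5% → the Infra team
P0: the Product team 1/5 = 20.0%, the Infra team 53/144 = 36.8% → the Infra team
P3: the Product team 82/136 = 60.3%, the Infra team 6/8 = 75.0% → the Infra team
Overall: the Product team 115/214 = 53.7%, the Infra team 108/232 = 46.6% → the Product team
The Infra team wins each ticket group but the Product team wins overall — the comparison reverses. The Infra team's tickets skew toward P0, which has a lower base rate.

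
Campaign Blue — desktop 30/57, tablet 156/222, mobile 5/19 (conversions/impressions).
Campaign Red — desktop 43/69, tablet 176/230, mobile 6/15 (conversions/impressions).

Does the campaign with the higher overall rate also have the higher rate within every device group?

Desktop: Campaign Blue 30/57 = 52.6%, Campaign Red 43/69 = 62.3% → Campaign Red
Tablet: Campaign Blue 156/222 = 70.3%, Campaign Red 176/230 = 76.5% → Campaign Red
Mobile: Campaign Blue 5/19 = 26.3%, Campaign Red 6/15 = 40.0% → Campaign Red
Overall: Campaign Blue 191/298 = 64.1%, Campaign Red 225/314 = 71.7% → Campaign Red
Campaign Red wins overall and in every device group — no reversal.

Yes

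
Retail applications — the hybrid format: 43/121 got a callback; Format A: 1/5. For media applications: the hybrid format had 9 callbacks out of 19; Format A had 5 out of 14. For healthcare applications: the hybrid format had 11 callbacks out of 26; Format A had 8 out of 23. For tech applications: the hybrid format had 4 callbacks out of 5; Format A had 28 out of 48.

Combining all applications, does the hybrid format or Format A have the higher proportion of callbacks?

Retail: the hybrid format 43/121 = 35.5%, Format A 1/5 = 20.0% → the hybrid format
Media: the hybrid format 9/19 = 47.4%, Format A 5/14 = 35.7% → the hybrid format
Healthcare: the hybrid format 11/26 = 42.3%, Format A 8/23 = 34.8% → the hybrid format
Tech: the hybrid format 4/5 = 80.0%, Format A 28/48 = 58.3% → the hybrid format
Overall: the hybrid format 67/171 = 39.2%, Format A 42/90 = 46.7% → Format A
(The hybrid format wins every industry group but Format A wins overall — the hybrid format's applications skew toward the low-rate retail group.)

Format A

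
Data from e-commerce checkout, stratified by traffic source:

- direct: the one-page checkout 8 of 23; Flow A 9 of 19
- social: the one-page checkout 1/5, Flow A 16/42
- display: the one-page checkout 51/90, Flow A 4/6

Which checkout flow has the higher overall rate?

the one-page checkout

Direct: the one-page checkout 8/23 = 34.8%, Flow A 9/19 = 47.4% → Flow A
Social: the one-page checkout 1/5 = 20.0%, Flow A 16/42 = 38.1% → Flow A
Display: the one-page checkout 51/90 = 56.7%, Flow A 4/6 = 66.7% → Flow A
Overall: the one-page checkout 60/118 = 50.8%, Flow A 29/67 = 43.3% → the one-page checkout
(Flow A wins every traffic group but the one-page checkout wins overall — Flow A's sessions skew toward the low-rate social group.)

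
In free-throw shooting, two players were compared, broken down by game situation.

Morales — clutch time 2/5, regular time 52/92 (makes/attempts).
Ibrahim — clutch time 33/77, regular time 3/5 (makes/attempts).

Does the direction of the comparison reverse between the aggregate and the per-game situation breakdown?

Yes

Clutch time: Morales 2/5 = 40.0%, Ibrahim 33/77 = 42.9% → Ibrahim
Regular time: Morales 52/92 = 56.5%, Ibrahim 3/5 = 60.0% → Ibrahim
Overall: Morales 54/97 = 55.7%, Ibrahim 36/82 = 43.9% → Morales
Ibrahim wins each game group but Morales wins overall — the comparison reverses. Ibrahim's attempts skew toward clutch time, which has a lower base rate.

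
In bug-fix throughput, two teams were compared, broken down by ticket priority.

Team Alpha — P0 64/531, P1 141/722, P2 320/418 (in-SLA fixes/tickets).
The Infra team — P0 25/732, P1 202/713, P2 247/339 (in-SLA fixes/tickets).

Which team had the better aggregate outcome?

Team Alpha

P0: Team Alpha 64/531 = 12.1%, the Infra team 25/732 = 3.4% → Team Alpha
P1: Team Alpha 141/722 = 19.5%, the Infra team 202/713 = 28.3% → the Infra team
P2: Team Alpha 320/418 = 76.6%, the Infra team 247/339 = 72.9% → Team Alpha
Overall: Team Alpha 525/1671 = 31.4%, the Infra team 474/1784 = 26.6% → Team Alpha
(Neither sweeps every ticket group, but Team Alpha has the higher pooled rate.)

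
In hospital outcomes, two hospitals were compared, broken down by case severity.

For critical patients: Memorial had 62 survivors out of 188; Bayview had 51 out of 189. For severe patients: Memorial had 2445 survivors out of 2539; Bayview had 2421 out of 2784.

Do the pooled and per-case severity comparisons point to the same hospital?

Yes

Critical: Memorial 62/188 = 33.0%, Bayview 51/189 = 27.0% → Memorial
Severe: Memorial 2445/2539 = 96.3%, Bayview 2421/2784 = 87.0% → Memorial
Overall: Memorial 2507/2727 = 91.9%, Bayview 2472/2973 = 83.1% → Memorial
Memorial wins overall and in every case group — no reversal.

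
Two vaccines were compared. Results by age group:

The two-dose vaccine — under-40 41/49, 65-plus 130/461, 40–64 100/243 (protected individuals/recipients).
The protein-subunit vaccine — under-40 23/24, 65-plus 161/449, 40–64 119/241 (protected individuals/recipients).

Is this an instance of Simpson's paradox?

No

Under-40: the two-dose vaccine 41/49 = 83.7%, the protein-subunit vaccine 23/24 = 95.8% → the protein-subunit vaccine
65-plus: the two-dose vaccine 130/461 = 28.2%, the protein-subunit vaccine 161/449 = 35.9% → the protein-subunit vaccine
40–64: the two-dose vaccine 100/243 = 41.2%, the protein-subunit vaccine 119/241 = 49.4% → the protein-subunit vaccine
Overall: the two-dose vaccine 271/753 = 36.0%, the protein-subunit vaccine 303/714 = 42.4% → the protein-subunit vaccine
The protein-subunit vaccine wins overall and in every age group — no reversal.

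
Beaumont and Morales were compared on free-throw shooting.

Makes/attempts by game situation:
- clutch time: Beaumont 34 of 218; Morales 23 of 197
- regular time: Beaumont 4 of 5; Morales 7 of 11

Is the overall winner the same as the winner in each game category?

Yes

Clutch time: Beaumont 34/218 = 15.6%, Morales 23/197 = 11.7% → Beaumont
Regular time: Beaumont 4/5 = 80.0%, Morales 7/11 = 63.6% → Beaumont
Overall: Beaumont 38/223 = 17.0%, Morales 30/208 = 14.4% → Beaumont
Beaumont wins overall and in every game group — no reversal.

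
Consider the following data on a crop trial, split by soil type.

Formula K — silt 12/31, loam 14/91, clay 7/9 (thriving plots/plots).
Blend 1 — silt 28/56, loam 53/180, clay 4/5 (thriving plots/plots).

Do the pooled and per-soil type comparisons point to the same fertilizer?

Silt: Formula K 12/31 = 38.7%, Blend 1 28/56 = 50.0% → Blend 1
Loam: Formula K 14/91 = 15.4%, Blend 1 53/180 = 29.4% → Blend 1
Clay: Formula K 7/9 = 77.8%, Blend 1 4/5 = 80.0% → Blend 1
Overall: Formula K 33/131 = 25.2%, Blend 1 85/241 = 35.3% → Blend 1
Blend 1 wins overall and in every soil group — no reversal.

Yes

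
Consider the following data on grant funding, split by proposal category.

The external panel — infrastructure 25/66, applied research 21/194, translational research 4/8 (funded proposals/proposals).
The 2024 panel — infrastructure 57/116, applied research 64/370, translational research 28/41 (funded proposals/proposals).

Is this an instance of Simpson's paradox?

Infrastructure: the external panel 25/66 = 37.9%, the 2024 panel 57/116 = 49.1% → the 2024 panel
Applied research: the external panel 21/194 = 10.8%, the 2024 panel 64/370 = 17.3% → the 2024 panel
Translational research: the external panel 4/8 = 50.0%, the 2024 panel 28/41 = 68.3% → the 2024 panel
Overall: the external panel 50/268 = 18.7%, the 2024 panel 149/527 = 28.3% → the 2024 panel
The 2024 panel wins overall and in every proposal group — no reversal.

No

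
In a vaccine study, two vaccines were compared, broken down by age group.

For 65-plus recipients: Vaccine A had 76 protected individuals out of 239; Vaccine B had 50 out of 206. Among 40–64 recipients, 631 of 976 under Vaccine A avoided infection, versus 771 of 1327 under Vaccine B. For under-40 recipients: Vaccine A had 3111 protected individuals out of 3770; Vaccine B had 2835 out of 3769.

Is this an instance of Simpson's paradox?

No

65-plus: Vaccine A 76/239 = 31.8%, Vaccine B 50/206 = 24.3% → Vaccine A
40–64: Vaccine A 631/976 = 64.7%, Vaccine B 771/1327 = 58.1% → Vaccine A
Under-40: Vaccine A 3111/3770 = 82.5%, Vaccine B 2835/3769 = 75.2% → Vaccine A
Overall: Vaccine A 3818/4985 = 76.6%, Vaccine B 3656/5302 = 69.0% → Vaccine A
Vaccine A wins overall and in every age group — no reversal.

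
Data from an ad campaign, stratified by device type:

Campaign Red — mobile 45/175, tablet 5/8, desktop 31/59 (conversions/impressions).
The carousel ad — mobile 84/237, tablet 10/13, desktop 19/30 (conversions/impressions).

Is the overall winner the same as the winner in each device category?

Mobile: Campaign Red 45/175 = 25.7%, the carousel ad 84/237 = 35.4% → the carousel ad
Tablet: Campaign Red 5/8 = 62.5%, the carousel ad 10/13 = 76.9% → the carousel ad
Desktop: Campaign Red 31/59 = 52.5%, the carousel ad 19/30 = 63.3% → the carousel ad
Overall: Campaign Red 81/242 = 33.5%, the carousel ad 113/280 = 40.4% → the carousel ad
The carousel ad wins overall and in every device group — no reversal.

Yes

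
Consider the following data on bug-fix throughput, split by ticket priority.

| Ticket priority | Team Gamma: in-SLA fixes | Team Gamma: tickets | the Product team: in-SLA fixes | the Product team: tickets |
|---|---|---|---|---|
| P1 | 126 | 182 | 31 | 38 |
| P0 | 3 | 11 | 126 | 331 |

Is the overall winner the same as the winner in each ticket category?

P1: Team Gamma 126/182 = 69.2%, the Product team 31/38 = 81.6% → the Product team
P0: Team Gamma 3/11 = 27.3%, the Product team 126/331 = 38.1% → the Product team
Overall: Team Gamma 129/193 = 66.8%, the Product team 157/369 = 42.5% → Team Gamma
The Product team wins each ticket group but Team Gamma wins overall — the comparison reverses. The Product team's tickets skew toward P0, which has a lower base rate.

No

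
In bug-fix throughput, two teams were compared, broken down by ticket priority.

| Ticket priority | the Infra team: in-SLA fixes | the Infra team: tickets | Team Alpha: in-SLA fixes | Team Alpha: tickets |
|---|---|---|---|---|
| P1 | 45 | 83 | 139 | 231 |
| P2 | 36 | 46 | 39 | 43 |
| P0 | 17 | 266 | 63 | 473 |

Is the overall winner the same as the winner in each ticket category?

P1: the Infra team 45/83 = 54.2%, Team Alpha 139/231 = 60.2% → Team Alpha
P2: the Infra team 36/46 = 78.3%, Team Alpha 39/43 = 90.7% → Team Alpha
P0: the Infra team 17/266 = 6.4%, Team Alpha 63/473 = 13.3% → Team Alpha
Overall: the Infra team 98/395 = 24.8%, Team Alpha 241/747 = 32.3% → Team Alpha
Team Alpha wins overall and in every ticket group — no reversal.

Yes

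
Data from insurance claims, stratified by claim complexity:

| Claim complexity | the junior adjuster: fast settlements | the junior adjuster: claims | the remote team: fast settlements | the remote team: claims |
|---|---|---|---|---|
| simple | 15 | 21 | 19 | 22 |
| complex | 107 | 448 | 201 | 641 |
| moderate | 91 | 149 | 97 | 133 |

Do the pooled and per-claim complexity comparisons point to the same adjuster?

Yes

Simple: the junior adjuster 15/21 = 71.4%, the remote team 19/22 = 86.4% → the remote team
Complex: the junior adjuster 107/448 = 23.9%, the remote team 201/641 = 31.4% → the remote team
Moderate: the junior adjuster 91/149 = 61.1%, the remote team 97/133 = 72.9% → the remote team
Overall: the junior adjuster 213/618 = 34.5%, the remote team 317/796 = 39.8% → the remote team
The remote team wins overall and in every claim group — no reversal.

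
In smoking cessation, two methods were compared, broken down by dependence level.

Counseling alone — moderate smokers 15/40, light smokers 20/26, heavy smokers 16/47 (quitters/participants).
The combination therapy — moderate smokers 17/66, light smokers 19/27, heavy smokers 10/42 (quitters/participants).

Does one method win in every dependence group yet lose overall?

Moderate smokers: counseling alone 15/40 = 37.5%, the combination therapy 17/66 = 25.8% → counseling alone
Light smokers: counseling alone 20/26 = 76.9%, the combination therapy 19/27 = 70.4% → counseling alone
Heavy smokers: counseling alone 16/47 = 34.0%, the combination therapy 10/42 = 23.8% → counseling alone
Overall: counseling alone 51/113 = 45.1%, the combination therapy 46/135 = 34.1% → counseling alone
Counseling alone wins overall and in every dependence group — no reversal.

No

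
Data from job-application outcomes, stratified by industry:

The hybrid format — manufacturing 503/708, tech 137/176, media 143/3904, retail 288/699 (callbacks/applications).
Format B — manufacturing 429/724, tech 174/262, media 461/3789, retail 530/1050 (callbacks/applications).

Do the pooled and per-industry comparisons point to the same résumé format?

Manufacturing: the hybrid format 503/708 = 71.0%, Format B 429/724 = 59.3% → the hybrid format
Tech: the hybrid format 137/176 = 77.8%, Format B 174/262 = 66.4% → the hybrid format
Media: the hybrid format 143/3904 = 3.7%, Format B 461/3789 = 12.2% → Format B
Retail: the hybrid format 288/699 = 41.2%, Format B 530/1050 = 50.5% → Format B
Overall: the hybrid format 1071/5487 = 19.5%, Format B 1594/5825 = 27.4% → Format B
Neither sweeps: the hybrid format wins 2 of 4 groups, Format B wins 2. Format B wins overall but not every group — no Simpson reversal.

No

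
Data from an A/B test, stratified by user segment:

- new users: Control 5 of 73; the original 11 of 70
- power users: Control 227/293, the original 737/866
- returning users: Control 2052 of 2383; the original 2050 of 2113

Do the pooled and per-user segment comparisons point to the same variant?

New users: Control 5/73 = 6.8%, the original 11/70 = 15.7% → the original
Power users: Control 227/293 = 77.5%, the original 737/866 = 85.1% → the original
Returning users: Control 2052/2383 = 86.1%, the original 2050/2113 = 97.0% → the original
Overall: Control 2284/2749 = 83.1%, the original 2798/3049 = 91.8% → the original
The original wins overall and in every user group — no reversal.

Yes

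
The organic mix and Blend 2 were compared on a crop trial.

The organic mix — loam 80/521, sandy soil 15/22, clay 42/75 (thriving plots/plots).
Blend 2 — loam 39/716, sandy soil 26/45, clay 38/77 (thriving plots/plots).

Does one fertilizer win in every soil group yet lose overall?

No

Loam: the organic mix 80/521 = 15.4%, Blend 2 39/716 = 5.4% → the organic mix
Sandy soil: the organic mix 15/22 = 68.2%, Blend 2 26/45 = 57.8% → the organic mix
Clay: the organic mix 42/75 = 56.0%, Blend 2 38/77 = 49.4% → the organic mix
Overall: the organic mix 137/618 = 22.2%, Blend 2 103/838 = 12.3% → the organic mix
The organic mix wins overall and in every soil group — no reversal.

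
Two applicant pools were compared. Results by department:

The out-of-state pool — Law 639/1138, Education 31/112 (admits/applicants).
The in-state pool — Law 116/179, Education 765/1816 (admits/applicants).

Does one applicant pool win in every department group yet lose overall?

Law: the out-of-state pool 639/1138 = 56.2%, the in-state pool 116/179 = 64.8% → the in-state pool
Education: the out-of-state pool 31/112 = 27.7%, the in-state pool 765/1816 = 42.1% → the in-state pool
Overall: the out-of-state pool 670/1250 = 53.6%, the in-state pool 881/1995 = 44.2% → the out-of-state pool
The in-state pool wins each department group but the out-of-state pool wins overall — the comparison reverses. The in-state pool's applicants skew toward Education, which has a lower base rate.

Yes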